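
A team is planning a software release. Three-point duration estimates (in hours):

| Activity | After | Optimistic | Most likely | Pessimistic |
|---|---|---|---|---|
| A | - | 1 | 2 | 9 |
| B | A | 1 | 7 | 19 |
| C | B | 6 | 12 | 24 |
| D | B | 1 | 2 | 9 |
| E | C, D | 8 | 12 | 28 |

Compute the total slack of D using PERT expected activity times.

10 hours

te_A = (1 + 4·2 + 9)/6 = 18/6 = 3
te_B = (1 + 4·7 + 19)/6 = 48/6 = 8
te_C = (6 + 4·12 + 24)/6 = 78/6 = 13
te_D = (1 + 4·2 + 9)/6 = 18/6 = 3
te_E = (8 + 4·12 + 28)/6 = 84/6 = 14

Forward pass:
ES_A = 0; EF_A = 3
ES_B = 3; EF_B = 3+8 = 11
ES_C = 11; EF_C = 11+13 = 24
ES_D = 11; EF_D = 11+3 = 14
ES_E = max(EF_C=24, EF_D=14) = 24; EF_E = 24+14 = 38
Expected project duration μ = 38 hours. Critical path: A → B → C → E.

Backward pass:
LF_E = 38; LS_E = 38−14 = 24
LF_D = LS_E = 24; LS_D = 24−3 = 21
LF_C = LS_E = 24; LS_C = 24−13 = 11
LF_B = min(LS_C=11, LS_D=21) = 11; LS_B = 11−8 = 3
LF_A = LS_B = 3; LS_A = 3−3 = 0
Slack_D = LS_D − ES_D = 21 − 11 = 10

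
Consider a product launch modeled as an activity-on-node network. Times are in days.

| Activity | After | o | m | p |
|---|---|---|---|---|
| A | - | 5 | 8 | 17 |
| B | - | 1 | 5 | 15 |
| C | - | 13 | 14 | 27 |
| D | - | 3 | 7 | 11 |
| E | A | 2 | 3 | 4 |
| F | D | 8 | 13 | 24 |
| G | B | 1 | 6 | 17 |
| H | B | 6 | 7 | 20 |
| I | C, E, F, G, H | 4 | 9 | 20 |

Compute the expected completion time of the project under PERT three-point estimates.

te_A = (5 + 4·8 + 17)/6 = 54/6 = 9
te_B = (1 + 4·5 + 15)/6 = 36/6 = 6
te_C = (13 + 4·14 + 27)/6 = 96/6 = 16
te_D = (3 + 4·7 + 11)/6 = 42/6 = 7
te_E = (2 + 4·3 + 4)/6 = 18/6 = 3
te_F = (8 + 4·13 + 24)/6 = 84/6 = 14
te_G = (1 + 4·6 + 17)/6 = 42/6 = 7
te_H = (6 + 4·7 + 20)/6 = 54/6 = 9
te_I = (4 + 4·9 + 20)/6 = 60/6 = 10

Forward pass:
ES_A = 0; EF_A = 9
ES_B = 0; EF_B = 6
ES_C = 0; EF_C = 16
ES_D = 0; EF_D = 7
ES_E = 9; EF_E = 9+3 = 12
ES_F = 7; EF_F = 7+14 = 21
ES_G = 6; EF_G = 6+7 = 13
ES_H = 6; EF_H = 6+9 = 15
ES_I = max(EF_C=16, EF_E=12, EF_F=21, EF_G=13, EF_H=15) = 21; EF_I = 21+10 = 31
Expected project duration μ = 31 days. Critical path: D → F → I.

31 days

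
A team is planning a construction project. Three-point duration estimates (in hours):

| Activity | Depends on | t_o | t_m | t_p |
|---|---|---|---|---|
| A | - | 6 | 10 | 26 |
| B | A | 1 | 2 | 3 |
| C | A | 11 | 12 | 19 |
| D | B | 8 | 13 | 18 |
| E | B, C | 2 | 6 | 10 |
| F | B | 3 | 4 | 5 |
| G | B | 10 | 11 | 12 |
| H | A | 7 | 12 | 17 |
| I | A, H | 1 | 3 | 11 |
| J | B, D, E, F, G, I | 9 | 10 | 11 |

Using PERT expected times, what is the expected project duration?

te_A = (6 + 4·10 + 26)/6 = 72/6 = 12
te_B = (1 + 4·2 + 3)/6 = 12/6 = 2
te_C = (11 + 4·12 + 19)/6 = 78/6 = 13
te_D = (8 + 4·13 + 18)/6 = 78/6 = 13
te_E = (2 + 4·6 + 10)/6 = 36/6 = 6
te_F = (3 + 4·4 + 5)/6 = 24/6 = 4
te_G = (10 + 4·11 + 12)/6 = 66/6 = 11
te_H = (7 + 4·12 + 17)/6 = 72/6 = 12
te_I = (1 + 4·3 + 11)/6 = 24/6 = 4
te_J = (9 + 4·10 + 11)/6 = 60/6 = 10

Forward pass:
ES_A = 0; EF_A = 12
ES_B = 12; EF_B = 12+2 = 14
ES_C = 12; EF_C = 12+13 = 25
ES_D = 14; EF_D = 14+13 = 27
ES_E = max(EF_B=14, EF_C=25) = 25; EF_E = 25+6 = 31
ES_F = 14; EF_F = 14+4 = 18
ES_G = 14; EF_G = 14+11 = 25
ES_H = 12; EF_H = 12+12 = 24
ES_I = max(EF_A=12, EF_H=24) = 24; EF_I = 24+4 = 28
ES_J = max(EF_B=14, EF_D=27, EF_E=31, EF_F=18, EF_G=25, EF_I=28) = 31; EF_J = 31+10 = 41
Expected project duration μ = 41 hours. Critical path: A → C → E → J.

41 hours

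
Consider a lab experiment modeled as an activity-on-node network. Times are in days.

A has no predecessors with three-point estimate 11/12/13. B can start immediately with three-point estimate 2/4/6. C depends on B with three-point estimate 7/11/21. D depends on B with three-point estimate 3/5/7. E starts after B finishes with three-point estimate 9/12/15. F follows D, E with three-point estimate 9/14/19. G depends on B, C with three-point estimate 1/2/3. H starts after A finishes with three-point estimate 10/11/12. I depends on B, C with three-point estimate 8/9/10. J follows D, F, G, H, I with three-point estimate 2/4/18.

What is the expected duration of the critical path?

te_A = (11 + 4·12 + 13)/6 = 72/6 = 12
te_B = (2 + 4·4 + 6)/6 = 24/6 = 4
te_C = (7 + 4·11 + 21)/6 = 72/6 = 12
te_D = (3 + 4·5 + 7)/6 = 30/6 = 5
te_E = (9 + 4·12 + 15)/6 = 72/6 = 12
te_F = (9 + 4·14 + 19)/6 = 84/6 = 14
te_G = (1 + 4·2 + 3)/6 = 12/6 = 2
te_H = (10 + 4·11 + 12)/6 = 66/6 = 11
te_I = (8 + 4·9 + 10)/6 = 54/6 = 9
te_J = (2 + 4·4 + 18)/6 = 36/6 = 6

Forward pass:
ES_A = 0; EF_A = 12
ES_B = 0; EF_B = 4
ES_C = 4; EF_C = 4+12 = 16
ES_D = 4; EF_D = 4+5 = 9
ES_E = 4; EF_E = 4+12 = 16
ES_F = max(EF_D=9, EF_E=16) = 16; EF_F = 16+14 = 30
ES_G = max(EF_B=4, EF_C=16) = 16; EF_G = 16+2 = 18
ES_H = 12; EF_H = 12+11 = 23
ES_I = max(EF_B=4, EF_C=16) = 16; EF_I = 16+9 = 25
ES_J = max(EF_D=9, EF_F=30, EF_G=18, EF_H=23, EF_I=25) = 30; EF_J = 30+6 = 36
Expected project duration μ = 36 days. Critical path: B → E → F → J.

36 days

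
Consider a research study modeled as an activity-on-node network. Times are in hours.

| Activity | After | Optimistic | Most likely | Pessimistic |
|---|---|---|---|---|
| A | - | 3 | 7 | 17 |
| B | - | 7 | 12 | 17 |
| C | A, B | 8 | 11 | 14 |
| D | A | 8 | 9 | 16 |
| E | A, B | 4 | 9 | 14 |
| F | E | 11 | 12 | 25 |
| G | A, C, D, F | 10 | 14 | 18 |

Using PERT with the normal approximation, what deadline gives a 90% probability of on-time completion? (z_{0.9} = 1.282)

te_A = (3 + 4·7 + 17)/6 = 48/6 = 8; σ²_A = ((17−3)/6)² = 5.444
te_B = (7 + 4·12 + 17)/6 = 72/6 = 12; σ²_B = ((17−7)/6)² = 2.778
te_C = (8 + 4·11 + 14)/6 = 66/6 = 11; σ²_C = ((14−8)/6)² = 1.000
te_D = (8 + 4·9 + 16)/6 = 60/6 = 10; σ²_D = ((16−8)/6)² = 1.778
te_E = (4 + 4·9 + 14)/6 = 54/6 = 9; σ²_E = ((14−4)/6)² = 2.778
te_F = (11 + 4·12 + 25)/6 = 84/6 = 14; σ²_F = ((25−11)/6)² = 5.444
te_G = (10 + 4·14 + 18)/6 = 84/6 = 14; σ²_G = ((18−10)/6)² = 1.778

Forward pass:
ES_A = 0; EF_A = 8
ES_B = 0; EF_B = 12
ES_C = max(EF_A=8, EF_B=12) = 12; EF_C = 12+11 = 23
ES_D = 8; EF_D = 8+10 = 18
ES_E = max(EF_A=8, EF_B=12) = 12; EF_E = 12+9 = 21
ES_F = 21; EF_F = 21+14 = 35
ES_G = max(EF_A=8, EF_C=23, EF_D=18, EF_F=35) = 35; EF_G = 35+14 = 49
Expected project duration μ = 49 hours. Critical path: B → E → F → G.

Variance along critical path = 2.778 + 2.778 + 5.444 + 1.778 = 12.778; σ = 3.575 hours.
D = μ + z·σ = 49 + 1.282·3.575 = 53.6 hours

53.6 hours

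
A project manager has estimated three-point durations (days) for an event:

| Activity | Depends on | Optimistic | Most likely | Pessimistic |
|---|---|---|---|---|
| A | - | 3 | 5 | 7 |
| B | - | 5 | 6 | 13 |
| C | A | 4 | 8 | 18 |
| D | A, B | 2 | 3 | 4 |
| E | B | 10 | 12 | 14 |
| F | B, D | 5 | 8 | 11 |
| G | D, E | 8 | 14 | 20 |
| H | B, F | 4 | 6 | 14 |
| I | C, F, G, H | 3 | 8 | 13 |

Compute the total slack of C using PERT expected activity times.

19 days

te_A = (3 + 4·5 + 7)/6 = 30/6 = 5
te_B = (5 + 4·6 + 13)/6 = 42/6 = 7
te_C = (4 + 4·8 + 18)/6 = 54/6 = 9
te_D = (2 + 4·3 + 4)/6 = 18/6 = 3
te_E = (10 + 4·12 + 14)/6 = 72/6 = 12
te_F = (5 + 4·8 + 11)/6 = 48/6 = 8
te_G = (8 + 4·14 + 20)/6 = 84/6 = 14
te_H = (4 + 4·6 + 14)/6 = 42/6 = 7
te_I = (3 + 4·8 + 13)/6 = 48/6 = 8

Forward pass:
ES_A = 0; EF_A = 5
ES_B = 0; EF_B = 7
ES_C = 5; EF_C = 5+9 = 14
ES_D = max(EF_A=5, EF_B=7) = 7; EF_D = 7+3 = 10
ES_E = 7; EF_E = 7+12 = 19
ES_F = max(EF_B=7, EF_D=10) = 10; EF_F = 10+8 = 18
ES_G = max(EF_D=10, EF_E=19) = 19; EF_G = 19+14 = 33
ES_H = max(EF_B=7, EF_F=18) = 18; EF_H = 18+7 = 25
ES_I = max(EF_C=14, EF_F=18, EF_G=33, EF_H=25) = 33; EF_I = 33+8 = 41
Expected project duration μ = 41 days. Critical path: B → E → G → I.

Backward pass:
LF_I = 41; LS_I = 41−8 = 33
LF_H = LS_I = 33; LS_H = 33−7 = 26
LF_G = LS_I = 33; LS_G = 33−14 = 19
LF_F = min(LS_H=26, LS_I=33) = 26; LS_F = 26−8 = 18
LF_E = LS_G = 19; LS_E = 19−12 = 7
LF_D = min(LS_F=18, LS_G=19) = 18; LS_D = 18−3 = 15
LF_C = LS_I = 33; LS_C = 33−9 = 24
LF_B = min(LS_D=15, LS_E=7, LS_F=18, LS_H=26) = 7; LS_B = 7−7 = 0
LF_A = min(LS_C=24, LS_D=15) = 15; LS_A = 15−5 = 10
Slack_C = LS_C − ES_C = 24 − 5 = 19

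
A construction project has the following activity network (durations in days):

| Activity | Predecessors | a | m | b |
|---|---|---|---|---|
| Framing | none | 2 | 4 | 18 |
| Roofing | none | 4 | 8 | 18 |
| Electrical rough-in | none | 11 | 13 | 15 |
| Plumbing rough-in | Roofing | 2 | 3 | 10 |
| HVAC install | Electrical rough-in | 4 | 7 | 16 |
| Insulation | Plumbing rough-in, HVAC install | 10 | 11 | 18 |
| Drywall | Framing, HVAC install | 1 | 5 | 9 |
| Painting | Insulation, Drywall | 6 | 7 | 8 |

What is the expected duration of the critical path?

te_Framing = (2 + 4·4 + 18)/6 = 36/6 = 6
te_Roofing = (4 + 4·8 + 18)/6 = 54/6 = 9
te_Electrical rough-in = (11 + 4·13 + 15)/6 = 78/6 = 13
te_Plumbing rough-in = (2 + 4·3 + 10)/6 = 24/6 = 4
te_HVAC install = (4 + 4·7 + 16)/6 = 48/6 = 8
te_Insulation = (10 + 4·11 + 18)/6 = 72/6 = 12
te_Drywall = (1 + 4·5 + 9)/6 = 30/6 = 5
te_Painting = (6 + 4·7 + 8)/6 = 42/6 = 7

Forward pass:
ES_Framing = 0; EF_Framing = 6
ES_Roofing = 0; EF_Roofing = 9
ES_Electrical rough-in = 0; EF_Electrical rough-in = 13
ES_Plumbing rough-in = 9; EF_Plumbing rough-in = 9+4 = 13
ES_HVAC install = 13; EF_HVAC install = 13+8 = 21
ES_Insulation = max(EF_Plumbing rough-in=13, EF_HVAC install=21) = 21; EF_Insulation = 21+12 = 33
ES_Drywall = max(EF_Framing=6, EF_HVAC install=21) = 21; EF_Drywall = 21+5 = 26
ES_Painting = max(EF_Insulation=33, EF_Drywall=26) = 33; EF_Painting = 33+7 = 40
Expected project duration μ = 40 days. Critical path: Electrical rough-in → HVAC install → Insulation → Painting.

40 days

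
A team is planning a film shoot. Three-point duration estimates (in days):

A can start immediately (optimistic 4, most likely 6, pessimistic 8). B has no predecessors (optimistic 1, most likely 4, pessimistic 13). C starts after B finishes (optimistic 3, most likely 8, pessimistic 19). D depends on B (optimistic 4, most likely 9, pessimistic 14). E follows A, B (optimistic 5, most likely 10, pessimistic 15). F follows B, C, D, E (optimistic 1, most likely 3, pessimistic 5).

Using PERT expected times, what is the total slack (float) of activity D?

2 days

te_A = (4 + 4·6 + 8)/6 = 36/6 = 6
te_B = (1 + 4·4 + 13)/6 = 30/6 = 5
te_C = (3 + 4·8 + 19)/6 = 54/6 = 9
te_D = (4 + 4·9 + 14)/6 = 54/6 = 9
te_E = (5 + 4·10 + 15)/6 = 60/6 = 10
te_F = (1 + 4·3 + 5)/6 = 18/6 = 3

Forward pass:
ES_A = 0; EF_A = 6
ES_B = 0; EF_B = 5
ES_C = 5; EF_C = 5+9 = 14
ES_D = 5; EF_D = 5+9 = 14
ES_E = max(EF_A=6, EF_B=5) = 6; EF_E = 6+10 = 16
ES_F = max(EF_B=5, EF_C=14, EF_D=14, EF_E=16) = 16; EF_F = 16+3 = 19
Expected project duration μ = 19 days. Critical path: A → E → F.

Backward pass:
LF_F = 19; LS_F = 19−3 = 16
LF_E = LS_F = 16; LS_E = 16−10 = 6
LF_D = LS_F = 16; LS_D = 16−9 = 7
LF_C = LS_F = 16; LS_C = 16−9 = 7
LF_B = min(LS_C=7, LS_D=7, LS_E=6, LS_F=16) = 6; LS_B = 6−5 = 1
LF_A = LS_E = 6; LS_A = 6−6 = 0
Slack_D = LS_D − ES_D = 7 − 5 = 2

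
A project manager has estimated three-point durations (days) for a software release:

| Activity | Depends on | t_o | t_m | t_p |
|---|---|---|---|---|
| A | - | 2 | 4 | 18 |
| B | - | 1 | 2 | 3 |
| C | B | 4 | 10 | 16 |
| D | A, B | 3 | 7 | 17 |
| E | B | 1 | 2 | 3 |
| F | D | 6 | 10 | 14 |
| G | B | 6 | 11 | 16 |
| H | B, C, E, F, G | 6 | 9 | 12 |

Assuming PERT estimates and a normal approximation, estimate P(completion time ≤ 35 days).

0.695

te_A = (2 + 4·4 + 18)/6 = 36/6 = 6; σ²_A = ((18−2)/6)² = 7.111
te_B = (1 + 4·2 + 3)/6 = 12/6 = 2; σ²_B = ((3−1)/6)² = 0.111
te_C = (4 + 4·10 + 16)/6 = 60/6 = 10; σ²_C = ((16−4)/6)² = 4.000
te_D = (3 + 4·7 + 17)/6 = 48/6 = 8; σ²_D = ((17−3)/6)² = 5.444
te_E = (1 + 4·2 + 3)/6 = 12/6 = 2; σ²_E = ((3−1)/6)² = 0.111
te_F = (6 + 4·10 + 14)/6 = 60/6 = 10; σ²_F = ((14−6)/6)² = 1.778
te_G = (6 + 4·11 + 16)/6 = 66/6 = 11; σ²_G = ((16−6)/6)² = 2.778
te_H = (6 + 4·9 + 12)/6 = 54/6 = 9; σ²_H = ((12−6)/6)² = 1.000

Forward pass:
ES_A = 0; EF_A = 6
ES_B = 0; EF_B = 2
ES_C = 2; EF_C = 2+10 = 12
ES_D = max(EF_A=6, EF_B=2) = 6; EF_D = 6+8 = 14
ES_E = 2; EF_E = 2+2 = 4
ES_F = 14; EF_F = 14+10 = 24
ES_G = 2; EF_G = 2+11 = 13
ES_H = max(EF_B=2, EF_C=12, EF_E=4, EF_F=24, EF_G=13) = 24; EF_H = 24+9 = 33
Expected project duration μ = 33 days. Critical path: A → D → F → H.

Variance along critical path = 7.111 + 5.444 + 1.778 + 1.000 = 15.333; σ = √15.333 = 3.916 days.
Z = (35 − 33) / 3.916 = 0.511
P(T ≤ 35) = Φ(0.511) ≈ 0.695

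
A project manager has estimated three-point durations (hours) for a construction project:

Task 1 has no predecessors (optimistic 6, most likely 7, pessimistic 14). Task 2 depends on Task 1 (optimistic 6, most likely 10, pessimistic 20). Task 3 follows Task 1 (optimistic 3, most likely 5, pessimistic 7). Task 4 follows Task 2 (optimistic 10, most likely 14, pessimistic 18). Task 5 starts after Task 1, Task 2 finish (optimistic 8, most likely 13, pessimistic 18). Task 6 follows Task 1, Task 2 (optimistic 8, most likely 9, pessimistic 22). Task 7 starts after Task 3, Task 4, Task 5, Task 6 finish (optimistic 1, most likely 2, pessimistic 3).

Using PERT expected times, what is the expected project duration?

te_Task 1 = (6 + 4·7 + 14)/6 = 48/6 = 8
te_Task 2 = (6 + 4·10 + 20)/6 = 66/6 = 11
te_Task 3 = (3 + 4·5 + 7)/6 = 30/6 = 5
te_Task 4 = (10 + 4·14 + 18)/6 = 84/6 = 14
te_Task 5 = (8 + 4·13 + 18)/6 = 78/6 = 13
te_Task 6 = (8 + 4·9 + 22)/6 = 66/6 = 11
te_Task 7 = (1 + 4·2 + 3)/6 = 12/6 = 2

Forward pass:
ES_Task 1 = 0; EF_Task 1 = 8
ES_Task 2 = 8; EF_Task 2 = 8+11 = 19
ES_Task 3 = 8; EF_Task 3 = 8+5 = 13
ES_Task 4 = 19; EF_Task 4 = 19+14 = 33
ES_Task 5 = max(EF_Task 1=8, EF_Task 2=19) = 19; EF_Task 5 = 19+13 = 32
ES_Task 6 = max(EF_Task 1=8, EF_Task 2=19) = 19; EF_Task 6 = 19+11 = 30
ES_Task 7 = max(EF_Task 3=13, EF_Task 4=33, EF_Task 5=32, EF_Task 6=30) = 33; EF_Task 7 = 33+2 = 35
Expected project duration μ = 35 hours. Critical path: Task 1 → Task 2 → Task 4 → Task 7.

35 hours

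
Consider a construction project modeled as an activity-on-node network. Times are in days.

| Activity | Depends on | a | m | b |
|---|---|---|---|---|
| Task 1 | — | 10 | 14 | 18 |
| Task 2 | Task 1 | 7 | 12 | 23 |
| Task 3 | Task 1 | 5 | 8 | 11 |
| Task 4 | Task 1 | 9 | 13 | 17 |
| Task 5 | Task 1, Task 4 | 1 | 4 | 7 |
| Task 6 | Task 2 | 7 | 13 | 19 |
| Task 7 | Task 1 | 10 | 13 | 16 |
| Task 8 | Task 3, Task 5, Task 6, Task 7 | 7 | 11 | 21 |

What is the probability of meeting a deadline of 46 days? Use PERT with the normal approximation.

te_Task 1 = (10 + 4·14 + 18)/6 = 84/6 = 14; σ²_Task 1 = ((18−10)/6)² = 1.778
te_Task 2 = (7 + 4·12 + 23)/6 = 78/6 = 13; σ²_Task 2 = ((23−7)/6)² = 7.111
te_Task 3 = (5 + 4·8 + 11)/6 = 48/6 = 8; σ²_Task 3 = ((11−5)/6)² = 1.000
te_Task 4 = (9 + 4·13 + 17)/6 = 78/6 = 13; σ²_Task 4 = ((17−9)/6)² = 1.778
te_Task 5 = (1 + 4·4 + 7)/6 = 24/6 = 4; σ²_Task 5 = ((7−1)/6)² = 1.000
te_Task 6 = (7 + 4·13 + 19)/6 = 78/6 = 13; σ²_Task 6 = ((19−7)/6)² = 4.000
te_Task 7 = (10 + 4·13 + 16)/6 = 78/6 = 13; σ²_Task 7 = ((16−10)/6)² = 1.000
te_Task 8 = (7 + 4·11 + 21)/6 = 72/6 = 12; σ²_Task 8 = ((21−7)/6)² = 5.444

Forward pass:
ES_Task 1 = 0; EF_Task 1 = 14
ES_Task 2 = 14; EF_Task 2 = 14+13 = 27
ES_Task 3 = 14; EF_Task 3 = 14+8 = 22
ES_Task 4 = 14; EF_Task 4 = 14+13 = 27
ES_Task 5 = max(EF_Task 1=14, EF_Task 4=27) = 27; EF_Task 5 = 27+4 = 31
ES_Task 6 = 27; EF_Task 6 = 27+13 = 40
ES_Task 7 = 14; EF_Task 7 = 14+13 = 27
ES_Task 8 = max(EF_Task 3=22, EF_Task 5=31, EF_Task 6=40, EF_Task 7=27) = 40; EF_Task 8 = 40+12 = 52
Expected project duration μ = 52 days. Critical path: Task 1 → Task 2 → Task 6 → Task 8.

Variance along critical path = 1.778 + 7.111 + 4.000 + 5.444 = 18.333; σ = √18.333 = 4.282 days.
Z = (46 − 52) / 4.282 = -1.401
P(T ≤ 46) = Φ(-1.401) ≈ 0.081

0.081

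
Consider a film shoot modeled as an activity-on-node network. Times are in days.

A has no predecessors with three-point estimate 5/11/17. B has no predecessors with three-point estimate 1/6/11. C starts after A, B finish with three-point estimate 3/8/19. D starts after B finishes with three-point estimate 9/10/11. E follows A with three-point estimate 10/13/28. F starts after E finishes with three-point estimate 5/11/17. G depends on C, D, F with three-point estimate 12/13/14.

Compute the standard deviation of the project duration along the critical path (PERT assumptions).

4.14 days

te_A = (5 + 4·11 + 17)/6 = 66/6 = 11; σ²_A = ((17−5)/6)² = 4.000
te_B = (1 + 4·6 + 11)/6 = 36/6 = 6; σ²_B = ((11−1)/6)² = 2.778
te_C = (3 + 4·8 + 19)/6 = 54/6 = 9; σ²_C = ((19−3)/6)² = 7.111
te_D = (9 + 4·10 + 11)/6 = 60/6 = 10; σ²_D = ((11−9)/6)² = 0.111
te_E = (10 + 4·13 + 28)/6 = 90/6 = 15; σ²_E = ((28−10)/6)² = 9.000
te_F = (5 + 4·11 + 17)/6 = 66/6 = 11; σ²_F = ((17−5)/6)² = 4.000
te_G = (12 + 4·13 + 14)/6 = 78/6 = 13; σ²_G = ((14−12)/6)² = 0.111

Forward pass:
ES_A = 0; EF_A = 11
ES_B = 0; EF_B = 6
ES_C = max(EF_A=11, EF_B=6) = 11; EF_C = 11+9 = 20
ES_D = 6; EF_D = 6+10 = 16
ES_E = 11; EF_E = 11+15 = 26
ES_F = 26; EF_F = 26+11 = 37
ES_G = max(EF_C=20, EF_D=16, EF_F=37) = 37; EF_G = 37+13 = 50
Expected project duration μ = 50 days. Critical path: A → E → F → G.

Variance along critical path = 4.000 + 9.000 + 4.000 + 0.111 = 17.111
σ = √17.111 = 4.137 days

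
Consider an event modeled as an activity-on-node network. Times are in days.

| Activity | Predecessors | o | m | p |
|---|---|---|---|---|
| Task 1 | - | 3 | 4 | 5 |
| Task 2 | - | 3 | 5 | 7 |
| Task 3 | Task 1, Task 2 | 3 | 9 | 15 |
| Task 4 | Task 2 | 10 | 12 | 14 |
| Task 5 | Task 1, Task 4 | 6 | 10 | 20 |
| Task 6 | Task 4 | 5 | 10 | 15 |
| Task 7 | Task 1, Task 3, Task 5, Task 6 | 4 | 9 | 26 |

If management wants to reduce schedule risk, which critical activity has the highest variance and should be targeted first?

Task 7

te_Task 1 = (3 + 4·4 + 5)/6 = 24/6 = 4; σ²_Task 1 = ((5−3)/6)² = 0.111
te_Task 2 = (3 + 4·5 + 7)/6 = 30/6 = 5; σ²_Task 2 = ((7−3)/6)² = 0.444
te_Task 3 = (3 + 4·9 + 15)/6 = 54/6 = 9; σ²_Task 3 = ((15−3)/6)² = 4.000
te_Task 4 = (10 + 4·12 + 14)/6 = 72/6 = 12; σ²_Task 4 = ((14−10)/6)² = 0.444
te_Task 5 = (6 + 4·10 + 20)/6 = 66/6 = 11; σ²_Task 5 = ((20−6)/6)² = 5.444
te_Task 6 = (5 + 4·10 + 15)/6 = 60/6 = 10; σ²_Task 6 = ((15−5)/6)² = 2.778
te_Task 7 = (4 + 4·9 + 26)/6 = 66/6 = 11; σ²_Task 7 = ((26−4)/6)² = 13.444

Forward pass:
ES_Task 1 = 0; EF_Task 1 = 4
ES_Task 2 = 0; EF_Task 2 = 5
ES_Task 3 = max(EF_Task 1=4, EF_Task 2=5) = 5; EF_Task 3 = 5+9 = 14
ES_Task 4 = 5; EF_Task 4 = 5+12 = 17
ES_Task 5 = max(EF_Task 1=4, EF_Task 4=17) = 17; EF_Task 5 = 17+11 = 28
ES_Task 6 = 17; EF_Task 6 = 17+10 = 27
ES_Task 7 = max(EF_Task 1=4, EF_Task 3=14, EF_Task 5=28, EF_Task 6=27) = 28; EF_Task 7 = 28+11 = 39
Expected project duration μ = 39 days. Critical path: Task 2 → Task 4 → Task 5 → Task 7.

Variances on critical path: σ²_Task 2=0.444, σ²_Task 4=0.444, σ²_Task 5=5.444, σ²_Task 7=13.444.
Largest is σ²_Task 7 = 13.444.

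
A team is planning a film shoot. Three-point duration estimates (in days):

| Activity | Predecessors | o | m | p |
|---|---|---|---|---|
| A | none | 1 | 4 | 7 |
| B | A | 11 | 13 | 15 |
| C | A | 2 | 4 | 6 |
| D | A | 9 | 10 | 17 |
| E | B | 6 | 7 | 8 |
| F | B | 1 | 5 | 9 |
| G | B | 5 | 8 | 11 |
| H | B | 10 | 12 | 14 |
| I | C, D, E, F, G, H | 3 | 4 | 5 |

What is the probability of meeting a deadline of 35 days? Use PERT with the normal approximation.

te_A = (1 + 4·4 + 7)/6 = 24/6 = 4; σ²_A = ((7−1)/6)² = 1.000
te_B = (11 + 4·13 + 15)/6 = 78/6 = 13; σ²_B = ((15−11)/6)² = 0.444
te_C = (2 + 4·4 + 6)/6 = 24/6 = 4; σ²_C = ((6−2)/6)² = 0.444
te_D = (9 + 4·10 + 17)/6 = 66/6 = 11; σ²_D = ((17−9)/6)² = 1.778
te_E = (6 + 4·7 + 8)/6 = 42/6 = 7; σ²_E = ((8−6)/6)² = 0.111
te_F = (1 + 4·5 + 9)/6 = 30/6 = 5; σ²_F = ((9−1)/6)² = 1.778
te_G = (5 + 4·8 + 11)/6 = 48/6 = 8; σ²_G = ((11−5)/6)² = 1.000
te_H = (10 + 4·12 + 14)/6 = 72/6 = 12; σ²_H = ((14−10)/6)² = 0.444
te_I = (3 + 4·4 + 5)/6 = 24/6 = 4; σ²_I = ((5−3)/6)² = 0.111

Forward pass:
ES_A = 0; EF_A = 4
ES_B = 4; EF_B = 4+13 = 17
ES_C = 4; EF_C = 4+4 = 8
ES_D = 4; EF_D = 4+11 = 15
ES_E = 17; EF_E = 17+7 = 24
ES_F = 17; EF_F = 17+5 = 22
ES_G = 17; EF_G = 17+8 = 25
ES_H = 17; EF_H = 17+12 = 29
ES_I = max(EF_C=8, EF_D=15, EF_E=24, EF_F=22, EF_G=25, EF_H=29) = 29; EF_I = 29+4 = 33
Expected project duration μ = 33 days. Critical path: A → B → H → I.

Variance along critical path = 1.000 + 0.444 + 0.444 + 0.111 = 2.000; σ = √2.000 = 1.414 days.
Z = (35 − 33) / 1.414 = 1.414
P(T ≤ 35) = Φ(1.414) ≈ 0.921

0.921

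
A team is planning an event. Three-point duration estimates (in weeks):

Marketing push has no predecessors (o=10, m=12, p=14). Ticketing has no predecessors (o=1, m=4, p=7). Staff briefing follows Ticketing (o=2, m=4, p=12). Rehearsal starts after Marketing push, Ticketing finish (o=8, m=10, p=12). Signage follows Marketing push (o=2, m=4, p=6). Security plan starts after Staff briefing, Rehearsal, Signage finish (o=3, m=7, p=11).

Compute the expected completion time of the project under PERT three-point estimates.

te_Marketing push = (10 + 4·12 + 14)/6 = 72/6 = 12
te_Ticketing = (1 + 4·4 + 7)/6 = 24/6 = 4
te_Staff briefing = (2 + 4·4 + 12)/6 = 30/6 = 5
te_Rehearsal = (8 + 4·10 + 12)/6 = 60/6 = 10
te_Signage = (2 + 4·4 + 6)/6 = 24/6 = 4
te_Security plan = (3 + 4·7 + 11)/6 = 42/6 = 7

Forward pass:
ES_Marketing push = 0; EF_Marketing push = 12
ES_Ticketing = 0; EF_Ticketing = 4
ES_Staff briefing = 4; EF_Staff briefing = 4+5 = 9
ES_Rehearsal = max(EF_Marketing push=12, EF_Ticketing=4) = 12; EF_Rehearsal = 12+10 = 22
ES_Signage = 12; EF_Signage = 12+4 = 16
ES_Security plan = max(EF_Staff briefing=9, EF_Rehearsal=22, EF_Signage=16) = 22; EF_Security plan = 22+7 = 29
Expected project duration μ = 29 weeks. Critical path: Marketing push → Rehearsal → Security plan.

29 weeks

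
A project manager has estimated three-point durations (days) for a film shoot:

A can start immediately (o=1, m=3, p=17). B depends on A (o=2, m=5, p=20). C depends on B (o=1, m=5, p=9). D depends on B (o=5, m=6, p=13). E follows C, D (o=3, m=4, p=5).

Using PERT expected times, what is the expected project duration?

23 days

te_A = (1 + 4·3 + 17)/6 = 30/6 = 5
te_B = (2 + 4·5 + 20)/6 = 42/6 = 7
te_C = (1 + 4·5 + 9)/6 = 30/6 = 5
te_D = (5 + 4·6 + 13)/6 = 42/6 = 7
te_E = (3 + 4·4 + 5)/6 = 24/6 = 4

Forward pass:
ES_A = 0; EF_A = 5
ES_B = 5; EF_B = 5+7 = 12
ES_C = 12; EF_C = 12+5 = 17
ES_D = 12; EF_D = 12+7 = 19
ES_E = max(EF_C=17, EF_D=19) = 19; EF_E = 19+4 = 23
Expected project duration μ = 23 days. Critical path: A → B → D → E.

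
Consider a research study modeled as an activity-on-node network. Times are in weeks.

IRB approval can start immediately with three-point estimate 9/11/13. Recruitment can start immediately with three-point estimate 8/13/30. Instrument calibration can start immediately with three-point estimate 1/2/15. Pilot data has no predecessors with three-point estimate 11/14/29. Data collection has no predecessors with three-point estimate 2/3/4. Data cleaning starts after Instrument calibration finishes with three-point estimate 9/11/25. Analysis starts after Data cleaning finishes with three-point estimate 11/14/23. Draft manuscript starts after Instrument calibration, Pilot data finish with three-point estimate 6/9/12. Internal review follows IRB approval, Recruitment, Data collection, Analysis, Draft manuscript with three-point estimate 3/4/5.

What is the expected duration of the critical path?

36 weeks

te_IRB approval = (9 + 4·11 + 13)/6 = 66/6 = 11
te_Recruitment = (8 + 4·13 + 30)/6 = 90/6 = 15
te_Instrument calibration = (1 + 4·2 + 15)/6 = 24/6 = 4
te_Pilot data = (11 + 4·14 + 29)/6 = 96/6 = 16
te_Data collection = (2 + 4·3 + 4)/6 = 18/6 = 3
te_Data cleaning = (9 + 4·11 + 25)/6 = 78/6 = 13
te_Analysis = (11 + 4·14 + 23)/6 = 90/6 = 15
te_Draft manuscript = (6 + 4·9 + 12)/6 = 54/6 = 9
te_Internal review = (3 + 4·4 + 5)/6 = 24/6 = 4

Forward pass:
ES_IRB approval = 0; EF_IRB approval = 11
ES_Recruitment = 0; EF_Recruitment = 15
ES_Instrument calibration = 0; EF_Instrument calibration = 4
ES_Pilot data = 0; EF_Pilot data = 16
ES_Data collection = 0; EF_Data collection = 3
ES_Data cleaning = 4; EF_Data cleaning = 4+13 = 17
ES_Analysis = 17; EF_Analysis = 17+15 = 32
ES_Draft manuscript = max(EF_Instrument calibration=4, EF_Pilot data=16) = 16; EF_Draft manuscript = 16+9 = 25
ES_Internal review = max(EF_IRB approval=11, EF_Recruitment=15, EF_Data collection=3, EF_Analysis=32, EF_Draft manuscript=25) = 32; EF_Internal review = 32+4 = 36
Expected project duration μ = 36 weeks. Critical path: Instrument calibration → Data cleaning → Analysis → Internal review.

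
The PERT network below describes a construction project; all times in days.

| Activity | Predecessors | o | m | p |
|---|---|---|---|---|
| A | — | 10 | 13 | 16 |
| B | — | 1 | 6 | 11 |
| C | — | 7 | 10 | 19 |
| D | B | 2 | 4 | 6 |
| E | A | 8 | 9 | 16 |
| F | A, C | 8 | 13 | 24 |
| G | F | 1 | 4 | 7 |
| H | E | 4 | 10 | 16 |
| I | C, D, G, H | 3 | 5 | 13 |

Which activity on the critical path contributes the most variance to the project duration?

H

te_A = (10 + 4·13 + 16)/6 = 78/6 = 13; σ²_A = ((16−10)/6)² = 1.000
te_B = (1 + 4·6 + 11)/6 = 36/6 = 6; σ²_B = ((11−1)/6)² = 2.778
te_C = (7 + 4·10 + 19)/6 = 66/6 = 11; σ²_C = ((19−7)/6)² = 4.000
te_D = (2 + 4·4 + 6)/6 = 24/6 = 4; σ²_D = ((6−2)/6)² = 0.444
te_E = (8 + 4·9 + 16)/6 = 60/6 = 10; σ²_E = ((16−8)/6)² = 1.778
te_F = (8 + 4·13 + 24)/6 = 84/6 = 14; σ²_F = ((24−8)/6)² = 7.111
te_G = (1 + 4·4 + 7)/6 = 24/6 = 4; σ²_G = ((7−1)/6)² = 1.000
te_H = (4 + 4·10 + 16)/6 = 60/6 = 10; σ²_H = ((16−4)/6)² = 4.000
te_I = (3 + 4·5 + 13)/6 = 36/6 = 6; σ²_I = ((13−3)/6)² = 2.778

Forward pass:
ES_A = 0; EF_A = 13
ES_B = 0; EF_B = 6
ES_C = 0; EF_C = 11
ES_D = 6; EF_D = 6+4 = 10
ES_E = 13; EF_E = 13+10 = 23
ES_F = max(EF_A=13, EF_C=11) = 13; EF_F = 13+14 = 27
ES_G = 27; EF_G = 27+4 = 31
ES_H = 23; EF_H = 23+10 = 33
ES_I = max(EF_C=11, EF_D=10, EF_G=31, EF_H=33) = 33; EF_I = 33+6 = 39
Expected project duration μ = 39 days. Critical path: A → E → H → I.

Variances on critical path: σ²_A=1.000, σ²_E=1.778, σ²_H=4.000, σ²_I=2.778.
Largest is σ²_H = 4.000.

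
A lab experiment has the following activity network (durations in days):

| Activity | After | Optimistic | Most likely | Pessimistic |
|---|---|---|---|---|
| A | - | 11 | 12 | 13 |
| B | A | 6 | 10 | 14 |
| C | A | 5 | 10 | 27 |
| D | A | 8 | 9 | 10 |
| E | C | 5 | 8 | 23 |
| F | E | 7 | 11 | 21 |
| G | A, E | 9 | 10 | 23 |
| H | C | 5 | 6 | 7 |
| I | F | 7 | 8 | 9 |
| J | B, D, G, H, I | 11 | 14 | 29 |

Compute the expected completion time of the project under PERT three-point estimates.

70 days

te_A = (11 + 4·12 + 13)/6 = 72/6 = 12
te_B = (6 + 4·10 + 14)/6 = 60/6 = 10
te_C = (5 + 4·10 + 27)/6 = 72/6 = 12
te_D = (8 + 4·9 + 10)/6 = 54/6 = 9
te_E = (5 + 4·8 + 23)/6 = 60/6 = 10
te_F = (7 + 4·11 + 21)/6 = 72/6 = 12
te_G = (9 + 4·10 + 23)/6 = 72/6 = 12
te_H = (5 + 4·6 + 7)/6 = 36/6 = 6
te_I = (7 + 4·8 + 9)/6 = 48/6 = 8
te_J = (11 + 4·14 + 29)/6 = 96/6 = 16

Forward pass:
ES_A = 0; EF_A = 12
ES_B = 12; EF_B = 12+10 = 22
ES_C = 12; EF_C = 12+12 = 24
ES_D = 12; EF_D = 12+9 = 21
ES_E = 24; EF_E = 24+10 = 34
ES_F = 34; EF_F = 34+12 = 46
ES_G = max(EF_A=12, EF_E=34) = 34; EF_G = 34+12 = 46
ES_H = 24; EF_H = 24+6 = 30
ES_I = 46; EF_I = 46+8 = 54
ES_J = max(EF_B=22, EF_D=21, EF_G=46, EF_H=30, EF_I=54) = 54; EF_J = 54+16 = 70
Expected project duration μ = 70 days. Critical path: A → C → E → F → I → J.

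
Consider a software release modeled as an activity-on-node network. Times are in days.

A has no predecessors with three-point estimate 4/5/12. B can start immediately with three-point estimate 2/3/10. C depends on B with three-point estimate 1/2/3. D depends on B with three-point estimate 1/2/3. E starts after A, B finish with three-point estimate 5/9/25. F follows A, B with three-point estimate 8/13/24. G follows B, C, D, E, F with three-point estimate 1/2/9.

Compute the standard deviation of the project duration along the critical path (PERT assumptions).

3.27 days

te_A = (4 + 4·5 + 12)/6 = 36/6 = 6; σ²_A = ((12−4)/6)² = 1.778
te_B = (2 + 4·3 + 10)/6 = 24/6 = 4; σ²_B = ((10−2)/6)² = 1.778
te_C = (1 + 4·2 + 3)/6 = 12/6 = 2; σ²_C = ((3−1)/6)² = 0.111
te_D = (1 + 4·2 + 3)/6 = 12/6 = 2; σ²_D = ((3−1)/6)² = 0.111
te_E = (5 + 4·9 + 25)/6 = 66/6 = 11; σ²_E = ((25−5)/6)² = 11.111
te_F = (8 + 4·13 + 24)/6 = 84/6 = 14; σ²_F = ((24−8)/6)² = 7.111
te_G = (1 + 4·2 + 9)/6 = 18/6 = 3; σ²_G = ((9−1)/6)² = 1.778

Forward pass:
ES_A = 0; EF_A = 6
ES_B = 0; EF_B = 4
ES_C = 4; EF_C = 4+2 = 6
ES_D = 4; EF_D = 4+2 = 6
ES_E = max(EF_A=6, EF_B=4) = 6; EF_E = 6+11 = 17
ES_F = max(EF_A=6, EF_B=4) = 6; EF_F = 6+14 = 20
ES_G = max(EF_B=4, EF_C=6, EF_D=6, EF_E=17, EF_F=20) = 20; EF_G = 20+3 = 23
Expected project duration μ = 23 days. Critical path: A → F → G.

Variance along critical path = 1.778 + 7.111 + 1.778 = 10.667
σ = √10.667 = 3.266 days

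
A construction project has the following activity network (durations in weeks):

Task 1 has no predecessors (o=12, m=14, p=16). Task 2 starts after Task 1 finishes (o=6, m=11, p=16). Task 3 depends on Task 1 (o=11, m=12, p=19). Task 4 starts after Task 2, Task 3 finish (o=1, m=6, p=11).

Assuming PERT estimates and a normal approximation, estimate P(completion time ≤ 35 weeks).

0.814

te_Task 1 = (12 + 4·14 + 16)/6 = 84/6 = 14; σ²_Task 1 = ((16−12)/6)² = 0.444
te_Task 2 = (6 + 4·11 + 16)/6 = 66/6 = 11; σ²_Task 2 = ((16−6)/6)² = 2.778
te_Task 3 = (11 + 4·12 + 19)/6 = 78/6 = 13; σ²_Task 3 = ((19−11)/6)² = 1.778
te_Task 4 = (1 + 4·6 + 11)/6 = 36/6 = 6; σ²_Task 4 = ((11−1)/6)² = 2.778

Forward pass:
ES_Task 1 = 0; EF_Task 1 = 14
ES_Task 2 = 14; EF_Task 2 = 14+11 = 25
ES_Task 3 = 14; EF_Task 3 = 14+13 = 27
ES_Task 4 = max(EF_Task 2=25, EF_Task 3=27) = 27; EF_Task 4 = 27+6 = 33
Expected project duration μ = 33 weeks. Critical path: Task 1 → Task 3 → Task 4.

Variance along critical path = 0.444 + 1.778 + 2.778 = 5.000; σ = √5.000 = 2.236 weeks.
Z = (35 − 33) / 2.236 = 0.894
P(T ≤ 35) = Φ(0.894) ≈ 0.814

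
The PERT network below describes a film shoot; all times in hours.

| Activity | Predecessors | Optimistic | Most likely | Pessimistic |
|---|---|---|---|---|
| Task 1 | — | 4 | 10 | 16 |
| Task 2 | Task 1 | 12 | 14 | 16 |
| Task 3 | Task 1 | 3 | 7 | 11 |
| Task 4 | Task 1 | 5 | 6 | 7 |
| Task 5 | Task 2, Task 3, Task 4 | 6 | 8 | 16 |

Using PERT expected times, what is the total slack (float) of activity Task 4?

8 hours

te_Task 1 = (4 + 4·10 + 16)/6 = 60/6 = 10
te_Task 2 = (12 + 4·14 + 16)/6 = 84/6 = 14
te_Task 3 = (3 + 4·7 + 11)/6 = 42/6 = 7
te_Task 4 = (5 + 4·6 + 7)/6 = 36/6 = 6
te_Task 5 = (6 + 4·8 + 16)/6 = 54/6 = 9

Forward pass:
ES_Task 1 = 0; EF_Task 1 = 10
ES_Task 2 = 10; EF_Task 2 = 10+14 = 24
ES_Task 3 = 10; EF_Task 3 = 10+7 = 17
ES_Task 4 = 10; EF_Task 4 = 10+6 = 16
ES_Task 5 = max(EF_Task 2=24, EF_Task 3=17, EF_Task 4=16) = 24; EF_Task 5 = 24+9 = 33
Expected project duration μ = 33 hours. Critical path: Task 1 → Task 2 → Task 5.

Backward pass:
LF_Task 5 = 33; LS_Task 5 = 33−9 = 24
LF_Task 4 = LS_Task 5 = 24; LS_Task 4 = 24−6 = 18
LF_Task 3 = LS_Task 5 = 24; LS_Task 3 = 24−7 = 17
LF_Task 2 = LS_Task 5 = 24; LS_Task 2 = 24−14 = 10
LF_Task 1 = min(LS_Task 2=10, LS_Task 3=17, LS_Task 4=18) = 10; LS_Task 1 = 10−10 = 0
Slack_Task 4 = LS_Task 4 − ES_Task 4 = 18 − 10 = 8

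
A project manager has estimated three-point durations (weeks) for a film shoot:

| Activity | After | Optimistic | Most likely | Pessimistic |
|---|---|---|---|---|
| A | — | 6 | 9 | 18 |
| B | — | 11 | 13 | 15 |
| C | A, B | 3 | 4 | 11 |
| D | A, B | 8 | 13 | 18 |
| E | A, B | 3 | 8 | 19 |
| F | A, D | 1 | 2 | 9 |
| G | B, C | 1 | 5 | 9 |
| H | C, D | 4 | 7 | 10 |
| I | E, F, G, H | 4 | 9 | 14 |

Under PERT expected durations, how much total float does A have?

3 weeks

te_A = (6 + 4·9 + 18)/6 = 60/6 = 10
te_B = (11 + 4·13 + 15)/6 = 78/6 = 13
te_C = (3 + 4·4 + 11)/6 = 30/6 = 5
te_D = (8 + 4·13 + 18)/6 = 78/6 = 13
te_E = (3 + 4·8 + 19)/6 = 54/6 = 9
te_F = (1 + 4·2 + 9)/6 = 18/6 = 3
te_G = (1 + 4·5 + 9)/6 = 30/6 = 5
te_H = (4 + 4·7 + 10)/6 = 42/6 = 7
te_I = (4 + 4·9 + 14)/6 = 54/6 = 9

Forward pass:
ES_A = 0; EF_A = 10
ES_B = 0; EF_B = 13
ES_C = max(EF_A=10, EF_B=13) = 13; EF_C = 13+5 = 18
ES_D = max(EF_A=10, EF_B=13) = 13; EF_D = 13+13 = 26
ES_E = max(EF_A=10, EF_B=13) = 13; EF_E = 13+9 = 22
ES_F = max(EF_A=10, EF_D=26) = 26; EF_F = 26+3 = 29
ES_G = max(EF_B=13, EF_C=18) = 18; EF_G = 18+5 = 23
ES_H = max(EF_C=18, EF_D=26) = 26; EF_H = 26+7 = 33
ES_I = max(EF_E=22, EF_F=29, EF_G=23, EF_H=33) = 33; EF_I = 33+9 = 42
Expected project duration μ = 42 weeks. Critical path: B → D → H → I.

Backward pass:
LF_I = 42; LS_I = 42−9 = 33
LF_H = LS_I = 33; LS_H = 33−7 = 26
LF_G = LS_I = 33; LS_G = 33−5 = 28
LF_F = LS_I = 33; LS_F = 33−3 = 30
LF_E = LS_I = 33; LS_E = 33−9 = 24
LF_D = min(LS_F=30, LS_H=26) = 26; LS_D = 26−13 = 13
LF_C = min(LS_G=28, LS_H=26) = 26; LS_C = 26−5 = 21
LF_B = min(LS_C=21, LS_D=13, LS_E=24, LS_G=28) = 13; LS_B = 13−13 = 0
LF_A = min(LS_C=21, LS_D=13, LS_E=24, LS_F=30) = 13; LS_A = 13−10 = 3
Slack_A = LS_A − ES_A = 3 − 0 = 3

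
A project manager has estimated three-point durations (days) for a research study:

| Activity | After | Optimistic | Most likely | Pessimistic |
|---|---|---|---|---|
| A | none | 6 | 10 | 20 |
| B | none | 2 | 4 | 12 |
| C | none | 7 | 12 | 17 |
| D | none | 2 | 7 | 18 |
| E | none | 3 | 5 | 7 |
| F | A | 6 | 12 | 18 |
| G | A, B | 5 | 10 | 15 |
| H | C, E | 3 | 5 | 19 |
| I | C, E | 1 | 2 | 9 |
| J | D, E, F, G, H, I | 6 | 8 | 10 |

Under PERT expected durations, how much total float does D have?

te_A = (6 + 4·10 + 20)/6 = 66/6 = 11
te_B = (2 + 4·4 + 12)/6 = 30/6 = 5
te_C = (7 + 4·12 + 17)/6 = 72/6 = 12
te_D = (2 + 4·7 + 18)/6 = 48/6 = 8
te_E = (3 + 4·5 + 7)/6 = 30/6 = 5
te_F = (6 + 4·12 + 18)/6 = 72/6 = 12
te_G = (5 + 4·10 + 15)/6 = 60/6 = 10
te_H = (3 + 4·5 + 19)/6 = 42/6 = 7
te_I = (1 + 4·2 + 9)/6 = 18/6 = 3
te_J = (6 + 4·8 + 10)/6 = 48/6 = 8

Forward pass:
ES_A = 0; EF_A = 11
ES_B = 0; EF_B = 5
ES_C = 0; EF_C = 12
ES_D = 0; EF_D = 8
ES_E = 0; EF_E = 5
ES_F = 11; EF_F = 11+12 = 23
ES_G = max(EF_A=11, EF_B=5) = 11; EF_G = 11+10 = 21
ES_H = max(EF_C=12, EF_E=5) = 12; EF_H = 12+7 = 19
ES_I = max(EF_C=12, EF_E=5) = 12; EF_I = 12+3 = 15
ES_J = max(EF_D=8, EF_E=5, EF_F=23, EF_G=21, EF_H=19, EF_I=15) = 23; EF_J = 23+8 = 31
Expected project duration μ = 31 days. Critical path: A → F → J.

Backward pass:
LF_J = 31; LS_J = 31−8 = 23
LF_I = LS_J = 23; LS_I = 23−3 = 20
LF_H = LS_J = 23; LS_H = 23−7 = 16
LF_G = LS_J = 23; LS_G = 23−10 = 13
LF_F = LS_J = 23; LS_F = 23−12 = 11
LF_E = min(LS_H=16, LS_I=20, LS_J=23) = 16; LS_E = 16−5 = 11
LF_D = LS_J = 23; LS_D = 23−8 = 15
LF_C = min(LS_H=16, LS_I=20) = 16; LS_C = 16−12 = 4
LF_B = LS_G = 13; LS_B = 13−5 = 8
LF_A = min(LS_F=11, LS_G=13) = 11; LS_A = 11−11 = 0
Slack_D = LS_D − ES_D = 15 − 0 = 15

15 days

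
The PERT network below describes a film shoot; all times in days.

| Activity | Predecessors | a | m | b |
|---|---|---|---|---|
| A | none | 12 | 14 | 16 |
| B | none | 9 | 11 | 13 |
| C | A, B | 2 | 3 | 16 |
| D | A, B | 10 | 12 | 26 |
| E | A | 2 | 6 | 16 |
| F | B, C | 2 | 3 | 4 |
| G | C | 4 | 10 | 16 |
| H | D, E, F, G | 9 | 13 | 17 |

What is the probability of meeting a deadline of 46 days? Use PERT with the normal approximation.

0.879

te_A = (12 + 4·14 + 16)/6 = 84/6 = 14; σ²_A = ((16−12)/6)² = 0.444
te_B = (9 + 4·11 + 13)/6 = 66/6 = 11; σ²_B = ((13−9)/6)² = 0.444
te_C = (2 + 4·3 + 16)/6 = 30/6 = 5; σ²_C = ((16−2)/6)² = 5.444
te_D = (10 + 4·12 + 26)/6 = 84/6 = 14; σ²_D = ((26−10)/6)² = 7.111
te_E = (2 + 4·6 + 16)/6 = 42/6 = 7; σ²_E = ((16−2)/6)² = 5.444
te_F = (2 + 4·3 + 4)/6 = 18/6 = 3; σ²_F = ((4−2)/6)² = 0.111
te_G = (4 + 4·10 + 16)/6 = 60/6 = 10; σ²_G = ((16−4)/6)² = 4.000
te_H = (9 + 4·13 + 17)/6 = 78/6 = 13; σ²_H = ((17−9)/6)² = 1.778

Forward pass:
ES_A = 0; EF_A = 14
ES_B = 0; EF_B = 11
ES_C = max(EF_A=14, EF_B=11) = 14; EF_C = 14+5 = 19
ES_D = max(EF_A=14, EF_B=11) = 14; EF_D = 14+14 = 28
ES_E = 14; EF_E = 14+7 = 21
ES_F = max(EF_B=11, EF_C=19) = 19; EF_F = 19+3 = 22
ES_G = 19; EF_G = 19+10 = 29
ES_H = max(EF_D=28, EF_E=21, EF_F=22, EF_G=29) = 29; EF_H = 29+13 = 42
Expected project duration μ = 42 days. Critical path: A → C → G → H.

Variance along critical path = 0.444 + 5.444 + 4.000 + 1.778 = 11.667; σ = √11.667 = 3.416 days.
Z = (46 − 42) / 3.416 = 1.171
P(T ≤ 46) = Φ(1.171) ≈ 0.879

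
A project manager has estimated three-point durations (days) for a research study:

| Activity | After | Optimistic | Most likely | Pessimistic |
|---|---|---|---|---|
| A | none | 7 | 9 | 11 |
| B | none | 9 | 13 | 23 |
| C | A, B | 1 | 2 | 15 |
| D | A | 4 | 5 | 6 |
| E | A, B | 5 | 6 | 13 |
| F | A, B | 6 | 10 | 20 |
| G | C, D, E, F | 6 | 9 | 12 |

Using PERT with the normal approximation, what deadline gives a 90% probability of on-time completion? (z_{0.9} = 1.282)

te_A = (7 + 4·9 + 11)/6 = 54/6 = 9; σ²_A = ((11−7)/6)² = 0.444
te_B = (9 + 4·13 + 23)/6 = 84/6 = 14; σ²_B = ((23−9)/6)² = 5.444
te_C = (1 + 4·2 + 15)/6 = 24/6 = 4; σ²_C = ((15−1)/6)² = 5.444
te_D = (4 + 4·5 + 6)/6 = 30/6 = 5; σ²_D = ((6−4)/6)² = 0.111
te_E = (5 + 4·6 + 13)/6 = 42/6 = 7; σ²_E = ((13−5)/6)² = 1.778
te_F = (6 + 4·10 + 20)/6 = 66/6 = 11; σ²_F = ((20−6)/6)² = 5.444
te_G = (6 + 4·9 + 12)/6 = 54/6 = 9; σ²_G = ((12−6)/6)² = 1.000

Forward pass:
ES_A = 0; EF_A = 9
ES_B = 0; EF_B = 14
ES_C = max(EF_A=9, EF_B=14) = 14; EF_C = 14+4 = 18
ES_D = 9; EF_D = 9+5 = 14
ES_E = max(EF_A=9, EF_B=14) = 14; EF_E = 14+7 = 21
ES_F = max(EF_A=9, EF_B=14) = 14; EF_F = 14+11 = 25
ES_G = max(EF_C=18, EF_D=14, EF_E=21, EF_F=25) = 25; EF_G = 25+9 = 34
Expected project duration μ = 34 days. Critical path: B → F → G.

Variance along critical path = 5.444 + 5.444 + 1.000 = 11.889; σ = 3.448 days.
D = μ + z·σ = 34 + 1.282·3.448 = 38.4 days

38.4 days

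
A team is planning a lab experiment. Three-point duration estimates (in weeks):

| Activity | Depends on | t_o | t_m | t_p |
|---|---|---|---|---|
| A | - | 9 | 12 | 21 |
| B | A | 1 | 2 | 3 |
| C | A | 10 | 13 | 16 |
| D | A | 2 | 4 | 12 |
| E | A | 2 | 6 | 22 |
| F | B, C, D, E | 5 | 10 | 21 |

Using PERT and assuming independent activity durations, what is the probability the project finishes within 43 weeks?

0.958

te_A = (9 + 4·12 + 21)/6 = 78/6 = 13; σ²_A = ((21−9)/6)² = 4.000
te_B = (1 + 4·2 + 3)/6 = 12/6 = 2; σ²_B = ((3−1)/6)² = 0.111
te_C = (10 + 4·13 + 16)/6 = 78/6 = 13; σ²_C = ((16−10)/6)² = 1.000
te_D = (2 + 4·4 + 12)/6 = 30/6 = 5; σ²_D = ((12−2)/6)² = 2.778
te_E = (2 + 4·6 + 22)/6 = 48/6 = 8; σ²_E = ((22−2)/6)² = 11.111
te_F = (5 + 4·10 + 21)/6 = 66/6 = 11; σ²_F = ((21−5)/6)² = 7.111

Forward pass:
ES_A = 0; EF_A = 13
ES_B = 13; EF_B = 13+2 = 15
ES_C = 13; EF_C = 13+13 = 26
ES_D = 13; EF_D = 13+5 = 18
ES_E = 13; EF_E = 13+8 = 21
ES_F = max(EF_B=15, EF_C=26, EF_D=18, EF_E=21) = 26; EF_F = 26+11 = 37
Expected project duration μ = 37 weeks. Critical path: A → C → F.

Variance along critical path = 4.000 + 1.000 + 7.111 = 12.111; σ = √12.111 = 3.480 weeks.
Z = (43 − 37) / 3.480 = 1.724
P(T ≤ 43) = Φ(1.724) ≈ 0.958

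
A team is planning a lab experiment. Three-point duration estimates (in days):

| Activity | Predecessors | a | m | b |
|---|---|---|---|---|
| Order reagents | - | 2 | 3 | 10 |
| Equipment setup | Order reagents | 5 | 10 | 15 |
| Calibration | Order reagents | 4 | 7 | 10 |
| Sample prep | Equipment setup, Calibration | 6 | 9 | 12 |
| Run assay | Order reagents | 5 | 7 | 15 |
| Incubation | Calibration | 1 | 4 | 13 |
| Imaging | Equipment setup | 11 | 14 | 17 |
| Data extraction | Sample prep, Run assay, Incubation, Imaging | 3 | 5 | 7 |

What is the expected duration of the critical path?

te_Order reagents = (2 + 4·3 + 10)/6 = 24/6 = 4
te_Equipment setup = (5 + 4·10 + 15)/6 = 60/6 = 10
te_Calibration = (4 + 4·7 + 10)/6 = 42/6 = 7
te_Sample prep = (6 + 4·9 + 12)/6 = 54/6 = 9
te_Run assay = (5 + 4·7 + 15)/6 = 48/6 = 8
te_Incubation = (1 + 4·4 + 13)/6 = 30/6 = 5
te_Imaging = (11 + 4·14 + 17)/6 = 84/6 = 14
te_Data extraction = (3 + 4·5 + 7)/6 = 30/6 = 5

Forward pass:
ES_Order reagents = 0; EF_Order reagents = 4
ES_Equipment setup = 4; EF_Equipment setup = 4+10 = 14
ES_Calibration = 4; EF_Calibration = 4+7 = 11
ES_Sample prep = max(EF_Equipment setup=14, EF_Calibration=11) = 14; EF_Sample prep = 14+9 = 23
ES_Run assay = 4; EF_Run assay = 4+8 = 12
ES_Incubation = 11; EF_Incubation = 11+5 = 16
ES_Imaging = 14; EF_Imaging = 14+14 = 28
ES_Data extraction = max(EF_Sample prep=23, EF_Run assay=12, EF_Incubation=16, EF_Imaging=28) = 28; EF_Data extraction = 28+5 = 33
Expected project duration μ = 33 days. Critical path: Order reagents → Equipment setup → Imaging → Data extraction.

33 days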